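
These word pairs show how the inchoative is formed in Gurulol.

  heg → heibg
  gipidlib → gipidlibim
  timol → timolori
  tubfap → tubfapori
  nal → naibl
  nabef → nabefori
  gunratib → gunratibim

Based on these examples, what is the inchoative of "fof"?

"fof" has 1 vowel. The stems with 1 vowel (heg → heibg, nal → naibl) insert -ib- after the first vowel.
The other patterns: stems with 2 vowels add -ori; stems with 3 vowels add -im.
So fof → foibf.

foibf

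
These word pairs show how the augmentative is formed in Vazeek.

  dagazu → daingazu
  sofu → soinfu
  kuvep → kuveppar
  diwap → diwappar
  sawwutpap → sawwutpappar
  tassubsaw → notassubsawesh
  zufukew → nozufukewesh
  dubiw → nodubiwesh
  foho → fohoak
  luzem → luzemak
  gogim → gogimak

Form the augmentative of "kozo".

diwap and tassubsaw both have last vowel 'a' yet inflect differently (diwappar, notassubsawesh), so the last vowel is not what conditions the rule; the final letter is.
"kozo" ends in -o. The one such stem in the data (foho → fohoak) adds -ak, so the same rule applies.
The other patterns: stems ending in -u insert -in- after the first vowel; stems ending in -p double the final consonant and add -ar; stems ending in -w add no- … -esh around the stem.
So kozo → kozoak.

kozoak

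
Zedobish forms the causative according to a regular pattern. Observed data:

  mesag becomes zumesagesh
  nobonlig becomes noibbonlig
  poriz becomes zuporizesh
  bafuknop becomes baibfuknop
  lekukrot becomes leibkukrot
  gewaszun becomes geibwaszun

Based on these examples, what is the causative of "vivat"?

nobonlig and mesag both end in -g yet inflect differently (noibbonlig, zumesagesh), so the final letter is not what conditions the rule; the number of vowels is.
"vivat" has 2 vowels. The stems with 2 vowels (poriz → zuporizesh, mesag → zumesagesh) add zu- … -esh around the stem.
The other pattern: stems with 3 vowels insert -ib- after the first vowel.
So vivat → zuvivatesh.

zuvivatesh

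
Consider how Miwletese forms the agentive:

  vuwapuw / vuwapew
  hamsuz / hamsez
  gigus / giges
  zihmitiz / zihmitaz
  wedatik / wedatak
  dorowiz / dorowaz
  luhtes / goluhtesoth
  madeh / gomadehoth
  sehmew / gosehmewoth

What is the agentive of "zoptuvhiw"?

zoptuvhaw

"zoptuvhiw" has last vowel 'i'. The stems whose last vowel is 'i' (zihmitiz → zihmitaz, wedatik → wedatak, dorowiz → dorowaz) change the last vowel to 'a'.
So zoptuvhiw → zoptuvhaw.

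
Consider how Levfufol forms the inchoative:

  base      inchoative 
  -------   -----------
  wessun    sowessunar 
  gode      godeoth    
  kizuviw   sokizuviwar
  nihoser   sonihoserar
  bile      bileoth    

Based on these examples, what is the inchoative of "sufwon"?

bile and nihoser both have last vowel 'e' yet inflect differently (bileoth, sonihoserar), so the last vowel is not what conditions the rule; whether the stem ends in a vowel or a consonant is.
"sufwon" ends in a consonant. The stems ending in a consonant (kizuviw → sokizuviwar, nihoser → sonihoserar, wessun → sowessunar) add so- … -ar around the stem.
The other pattern: stems ending in a vowel add -oth.
So sufwon → sosufwonar.

sosufwonar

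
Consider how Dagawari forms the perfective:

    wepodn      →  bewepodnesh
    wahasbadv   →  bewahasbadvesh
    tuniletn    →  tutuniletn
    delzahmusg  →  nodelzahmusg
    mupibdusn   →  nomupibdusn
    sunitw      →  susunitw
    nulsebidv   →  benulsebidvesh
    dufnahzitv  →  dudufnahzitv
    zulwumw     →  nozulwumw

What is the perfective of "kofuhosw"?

nokofuhosw

zulwumw and sunitw both end in -w yet inflect differently (nozulwumw, susunitw), so the final letter is not what conditions the rule; the second-to-last letter is.
"kofuhosw" has second-to-last letter 's'. The stems whose second-to-last letter is 's' (delzahmusg → nodelzahmusg, mupibdusn → nomupibdusn) add the prefix no-.
The other patterns: stems whose second-to-last letter is 't' repeat the first consonant+vowel as a prefix; stems whose second-to-last letter is 'd' add be- … -esh around the stem.
So kofuhosw → nokofuhosw.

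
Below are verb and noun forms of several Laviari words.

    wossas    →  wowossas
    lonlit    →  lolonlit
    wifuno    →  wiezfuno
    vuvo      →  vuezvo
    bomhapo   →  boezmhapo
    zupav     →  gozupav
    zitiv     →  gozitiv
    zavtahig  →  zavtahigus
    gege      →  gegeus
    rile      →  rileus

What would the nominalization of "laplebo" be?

wossas and zupav both have last vowel 'a' yet inflect differently (wowossas, gozupav), so the last vowel is not what conditions the rule; the final letter is.
"laplebo" ends in -o. The stems ending in -o (wifuno → wiezfuno, vuvo → vuezvo, bomhapo → boezmhapo) insert -ez- after the first vowel.
So laplebo → laezplebo.

laezplebo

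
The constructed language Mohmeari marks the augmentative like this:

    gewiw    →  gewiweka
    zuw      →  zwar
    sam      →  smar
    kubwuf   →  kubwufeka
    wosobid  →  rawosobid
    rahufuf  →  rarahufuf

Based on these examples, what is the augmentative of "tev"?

zuw and gewiw both end in -w yet inflect differently (zwar, gewiweka), so the final letter is not what conditions the rule; the number of vowels is.
"tev" has 1 vowel. The stems with 1 vowel (sam → smar, zuw → zwar) delete the last vowel and add -ar.
The other patterns: stems with 2 vowels add -eka; stems with 3 vowels add the prefix ra-.
So tev → tvar.

tvar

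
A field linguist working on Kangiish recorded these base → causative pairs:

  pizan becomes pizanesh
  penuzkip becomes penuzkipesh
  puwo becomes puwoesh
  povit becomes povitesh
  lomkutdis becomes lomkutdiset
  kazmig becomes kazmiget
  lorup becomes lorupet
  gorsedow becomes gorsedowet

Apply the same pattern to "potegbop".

potegbopesh

penuzkip and lorup both end in -p yet inflect differently (penuzkipesh, lorupet), so the final letter is not what conditions the rule; the first letter is.
"potegbop" begins with p-. The stems beginning with p- (pizan → pizanesh, penuzkip → penuzkipesh, puwo → puwoesh) add -esh.
So potegbop → potegbopesh.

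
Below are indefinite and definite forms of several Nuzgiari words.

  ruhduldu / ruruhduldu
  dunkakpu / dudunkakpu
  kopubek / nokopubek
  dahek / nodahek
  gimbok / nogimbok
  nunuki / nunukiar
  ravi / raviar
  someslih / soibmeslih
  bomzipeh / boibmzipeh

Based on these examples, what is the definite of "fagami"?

nunuki and someslih both have last vowel 'i' yet inflect differently (nunukiar, soibmeslih), so the last vowel is not what conditions the rule; the final letter is.
"fagami" ends in -i. The stems ending in -i (nunuki → nunukiar, ravi → raviar) add -ar.
So fagami → fagamiar.

fagamiar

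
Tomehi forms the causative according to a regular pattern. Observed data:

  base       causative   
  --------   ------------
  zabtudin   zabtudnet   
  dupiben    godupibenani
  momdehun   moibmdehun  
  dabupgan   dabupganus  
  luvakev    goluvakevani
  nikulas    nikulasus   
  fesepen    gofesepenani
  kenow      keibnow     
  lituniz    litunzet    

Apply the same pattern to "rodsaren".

momdehun and dupiben both end in -n yet inflect differently (moibmdehun, godupibenani), so the final letter is not what conditions the rule; the last vowel is.
"rodsaren" has last vowel 'e'. The stems whose last vowel is 'e' (luvakev → goluvakevani, dupiben → godupibenani, fesepen → gofesepenani) add go- … -ani around the stem.
The other patterns: stems whose last vowel is 'o' or 'u' insert -ib- after the first vowel; stems whose last vowel is 'i' delete the last vowel and add -et; stems whose last vowel is 'a' add -us.
So rodsaren → gorodsarenani.

gorodsarenani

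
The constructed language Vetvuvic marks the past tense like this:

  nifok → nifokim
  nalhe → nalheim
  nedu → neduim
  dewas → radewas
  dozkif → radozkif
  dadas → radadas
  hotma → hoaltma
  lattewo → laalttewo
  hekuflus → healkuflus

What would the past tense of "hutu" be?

dewas and hekuflus both end in -s yet inflect differently (radewas, healkuflus), so the final letter is not what conditions the rule; the first letter is.
"hutu" begins with h-. The stems beginning with h- (hotma → hoaltma, hekuflus → healkuflus) insert -al- after the first vowel.
So hutu → hualtu.

hualtu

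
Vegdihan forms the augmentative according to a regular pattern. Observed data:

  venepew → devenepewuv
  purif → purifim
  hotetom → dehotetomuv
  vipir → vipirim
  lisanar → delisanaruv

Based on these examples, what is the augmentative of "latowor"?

"latowor" has 3 vowels. The stems with 3 vowels (hotetom → dehotetomuv, lisanar → delisanaruv, venepew → devenepewuv) add de- … -uv around the stem.
So latowor → delatoworuv.

delatoworuv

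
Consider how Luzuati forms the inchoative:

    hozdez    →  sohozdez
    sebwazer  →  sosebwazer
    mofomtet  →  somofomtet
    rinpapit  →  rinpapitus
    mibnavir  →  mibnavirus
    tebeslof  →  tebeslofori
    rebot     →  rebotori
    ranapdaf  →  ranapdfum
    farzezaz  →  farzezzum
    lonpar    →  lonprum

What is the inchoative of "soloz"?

solozori

mofomtet and rinpapit both end in -t yet inflect differently (somofomtet, rinpapitus), so the final letter is not what conditions the rule; the last vowel is.
"soloz" has last vowel 'o'. The stems whose last vowel is 'o' (tebeslof → tebeslofori, rebot → rebotori) add -ori.
The other patterns: stems whose last vowel is 'e' add the prefix so-; stems whose last vowel is 'i' add -us; stems whose last vowel is 'a' delete the last vowel and add -um.
So soloz → solozori.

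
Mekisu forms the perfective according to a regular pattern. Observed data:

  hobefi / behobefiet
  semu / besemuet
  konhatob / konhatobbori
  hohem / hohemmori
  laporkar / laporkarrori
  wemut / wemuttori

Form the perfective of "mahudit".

"mahudit" ends in a consonant. The stems ending in a consonant (konhatob → konhatobbori, hohem → hohemmori, wemut → wemuttori) double the final consonant and add -ori.
So mahudit → mahudittori.

mahudittori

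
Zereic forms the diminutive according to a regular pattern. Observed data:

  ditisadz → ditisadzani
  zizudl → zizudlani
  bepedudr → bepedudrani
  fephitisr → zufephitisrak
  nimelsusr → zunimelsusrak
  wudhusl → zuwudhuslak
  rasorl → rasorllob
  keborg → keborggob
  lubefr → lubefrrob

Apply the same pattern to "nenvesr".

bepedudr and fephitisr both end in -r yet inflect differently (bepedudrani, zufephitisrak), so the final letter is not what conditions the rule; the second-to-last letter is.
"nenvesr" has second-to-last letter 's'. The stems whose second-to-last letter is 's' (fephitisr → zufephitisrak, nimelsusr → zunimelsusrak, wudhusl → zuwudhuslak) add zu- … -ak around the stem.
The other patterns: stems whose second-to-last letter is 'd' add -ani; stems whose second-to-last letter is 'f' or 'r' double the final consonant and add -ob.
So nenvesr → zunenvesrak.

zunenvesrak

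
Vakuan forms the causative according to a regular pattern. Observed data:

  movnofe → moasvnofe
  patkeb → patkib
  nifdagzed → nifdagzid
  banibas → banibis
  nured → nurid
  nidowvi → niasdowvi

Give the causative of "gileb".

"gileb" ends in a consonant. The stems ending in a consonant (banibas → banibis, nured → nurid, patkeb → patkib) change the last vowel to 'i'.
So gileb → gilib.

gilib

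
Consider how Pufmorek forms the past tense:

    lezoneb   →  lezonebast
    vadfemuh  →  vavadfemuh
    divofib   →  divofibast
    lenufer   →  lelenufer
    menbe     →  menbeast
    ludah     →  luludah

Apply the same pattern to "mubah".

mumubah

"mubah" ends in -h. The stems ending in -h (vadfemuh → vavadfemuh, ludah → luludah) repeat the first consonant+vowel as a prefix.
So mubah → mumubah.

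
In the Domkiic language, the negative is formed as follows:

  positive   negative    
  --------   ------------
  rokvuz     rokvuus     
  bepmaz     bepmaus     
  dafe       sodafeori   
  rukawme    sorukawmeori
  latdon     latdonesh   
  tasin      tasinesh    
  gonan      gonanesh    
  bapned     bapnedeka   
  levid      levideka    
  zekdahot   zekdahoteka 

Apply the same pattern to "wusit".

wusiteka

"wusit" ends in -t. The one such stem in the data (zekdahot → zekdahoteka) adds -eka, so the same rule applies.
The other patterns: stems ending in -z drop the final letter and add -us; stems ending in -e add so- … -ori around the stem; stems ending in -n add -esh.
So wusit → wusiteka.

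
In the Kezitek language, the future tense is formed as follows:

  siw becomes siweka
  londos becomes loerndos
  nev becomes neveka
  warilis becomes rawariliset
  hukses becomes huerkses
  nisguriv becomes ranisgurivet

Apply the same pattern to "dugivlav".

radugivlavet

nev and nisguriv both end in -v yet inflect differently (neveka, ranisgurivet), so the final letter is not what conditions the rule; the number of vowels is.
"dugivlav" has 3 vowels. The stems with 3 vowels (nisguriv → ranisgurivet, warilis → rawariliset) add ra- … -et around the stem.
So dugivlav → radugivlavet.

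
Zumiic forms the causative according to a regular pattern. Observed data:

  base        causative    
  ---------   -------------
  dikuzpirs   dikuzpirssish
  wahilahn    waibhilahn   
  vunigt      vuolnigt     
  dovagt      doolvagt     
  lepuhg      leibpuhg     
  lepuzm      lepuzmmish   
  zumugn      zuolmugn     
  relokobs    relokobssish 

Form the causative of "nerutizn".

nerutiznnish

zumugn and wahilahn both end in -n yet inflect differently (zuolmugn, waibhilahn), so the final letter is not what conditions the rule; the second-to-last letter is.
"nerutizn" has second-to-last letter 'z'. The one such stem in the data (lepuzm → lepuzmmish) doubles the final consonant and adds -ish (as do dikuzpirs, relokobs), so the same rule applies.
The other patterns: stems whose second-to-last letter is 'g' insert -ol- after the first vowel; stems whose second-to-last letter is 'h' insert -ib- after the first vowel.
So nerutizn → nerutiznnish.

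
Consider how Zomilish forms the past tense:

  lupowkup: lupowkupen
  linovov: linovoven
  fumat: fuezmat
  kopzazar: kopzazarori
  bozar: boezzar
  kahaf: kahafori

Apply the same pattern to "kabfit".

kabfitori

kopzazar and bozar both end in -r yet inflect differently (kopzazarori, boezzar), so the final letter is not what conditions the rule; the first letter is.
"kabfit" begins with k-. The stems beginning with k- (kahaf → kahafori, kopzazar → kopzazarori) add -ori.
The other patterns: stems beginning with l- add -en; stems beginning with b- or f- insert -ez- after the first vowel.
So kabfit → kabfitori.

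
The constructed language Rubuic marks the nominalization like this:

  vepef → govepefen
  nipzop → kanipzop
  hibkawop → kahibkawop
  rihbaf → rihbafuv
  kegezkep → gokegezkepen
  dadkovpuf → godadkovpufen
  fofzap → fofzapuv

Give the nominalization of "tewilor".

katewilor

"tewilor" has last vowel 'o'. The stems whose last vowel is 'o' (nipzop → kanipzop, hibkawop → kahibkawop) add the prefix ka-.
So tewilor → katewilor.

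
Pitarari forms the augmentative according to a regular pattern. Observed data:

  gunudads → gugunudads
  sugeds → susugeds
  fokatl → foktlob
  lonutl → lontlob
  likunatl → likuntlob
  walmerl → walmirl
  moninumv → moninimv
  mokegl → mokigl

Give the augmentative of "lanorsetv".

"lanorsetv" has second-to-last letter 't'. The stems whose second-to-last letter is 't' (fokatl → foktlob, lonutl → lontlob, likunatl → likuntlob) delete the last vowel and add -ob.
So lanorsetv → lanorstvob.

lanorstvob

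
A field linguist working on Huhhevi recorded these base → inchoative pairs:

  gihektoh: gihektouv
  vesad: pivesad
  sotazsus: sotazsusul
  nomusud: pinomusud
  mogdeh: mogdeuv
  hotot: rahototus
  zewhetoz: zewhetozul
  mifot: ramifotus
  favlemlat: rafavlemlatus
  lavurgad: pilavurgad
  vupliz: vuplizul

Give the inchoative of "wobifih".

"wobifih" ends in -h. The stems ending in -h (mogdeh → mogdeuv, gihektoh → gihektouv) drop the final letter and add -uv.
So wobifih → wobifiuv.

wobifiuv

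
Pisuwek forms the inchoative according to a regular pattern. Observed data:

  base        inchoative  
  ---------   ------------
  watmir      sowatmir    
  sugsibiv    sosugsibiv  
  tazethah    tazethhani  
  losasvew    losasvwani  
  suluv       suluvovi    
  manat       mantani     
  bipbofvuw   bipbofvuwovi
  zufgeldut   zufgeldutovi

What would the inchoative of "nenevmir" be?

sonenevmir

"nenevmir" has last vowel 'i'. The stems whose last vowel is 'i' (watmir → sowatmir, sugsibiv → sosugsibiv) add the prefix so-.
So nenevmir → sonenevmir.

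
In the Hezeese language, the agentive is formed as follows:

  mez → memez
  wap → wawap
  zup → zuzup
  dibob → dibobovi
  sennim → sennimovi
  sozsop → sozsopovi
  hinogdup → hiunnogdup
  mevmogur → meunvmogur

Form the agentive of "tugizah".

wap and sozsop both end in -p yet inflect differently (wawap, sozsopovi), so the final letter is not what conditions the rule; the number of vowels is.
"tugizah" has 3 vowels. The stems with 3 vowels (hinogdup → hiunnogdup, mevmogur → meunvmogur) insert -un- after the first vowel.
The other patterns: stems with 1 vowel repeat the first consonant+vowel as a prefix; stems with 2 vowels add -ovi.
So tugizah → tuungizah.

tuungizah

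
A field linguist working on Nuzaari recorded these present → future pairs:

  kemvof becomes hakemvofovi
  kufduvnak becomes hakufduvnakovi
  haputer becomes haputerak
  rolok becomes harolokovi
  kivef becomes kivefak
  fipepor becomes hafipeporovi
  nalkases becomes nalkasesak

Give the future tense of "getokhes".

getokhesak

kemvof and kivef both end in -f yet inflect differently (hakemvofovi, kivefak), so the final letter is not what conditions the rule; the last vowel is.
"getokhes" has last vowel 'e'. The stems whose last vowel is 'e' (nalkases → nalkasesak, kivef → kivefak, haputer → haputerak) add -ak.
So getokhes → getokhesak.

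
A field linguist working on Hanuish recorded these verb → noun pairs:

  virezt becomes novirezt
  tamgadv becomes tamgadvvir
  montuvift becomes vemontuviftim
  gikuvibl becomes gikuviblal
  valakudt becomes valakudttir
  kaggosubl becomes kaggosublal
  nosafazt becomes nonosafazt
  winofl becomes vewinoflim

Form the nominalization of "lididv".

kaggosubl and winofl both end in -l yet inflect differently (kaggosublal, vewinoflim), so the final letter is not what conditions the rule; the second-to-last letter is.
"lididv" has second-to-last letter 'd'. The stems whose second-to-last letter is 'd' (valakudt → valakudttir, tamgadv → tamgadvvir) double the final consonant and add -ir.
The other patterns: stems whose second-to-last letter is 'b' add -al; stems whose second-to-last letter is 'f' add ve- … -im around the stem; stems whose second-to-last letter is 'z' add the prefix no-.
So lididv → lididvvir.

lididvvir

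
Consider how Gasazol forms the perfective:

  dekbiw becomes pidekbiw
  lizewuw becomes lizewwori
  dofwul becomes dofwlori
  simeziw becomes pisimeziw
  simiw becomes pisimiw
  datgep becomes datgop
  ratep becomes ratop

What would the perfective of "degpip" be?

pidegpip

dekbiw and lizewuw both end in -w yet inflect differently (pidekbiw, lizewwori), so the final letter is not what conditions the rule; the last vowel is.
"degpip" has last vowel 'i'. The stems whose last vowel is 'i' (dekbiw → pidekbiw, simeziw → pisimeziw, simiw → pisimiw) add the prefix pi-.
The other patterns: stems whose last vowel is 'e' change the last vowel to 'o'; stems whose last vowel is 'u' delete the last vowel and add -ori.
So degpip → pidegpip.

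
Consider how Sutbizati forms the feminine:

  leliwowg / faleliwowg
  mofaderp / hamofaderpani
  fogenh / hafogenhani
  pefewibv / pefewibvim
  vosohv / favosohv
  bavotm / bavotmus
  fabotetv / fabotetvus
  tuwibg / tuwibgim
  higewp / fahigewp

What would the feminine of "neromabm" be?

neromabmim

"neromabm" has second-to-last letter 'b'. The stems whose second-to-last letter is 'b' (tuwibg → tuwibgim, pefewibv → pefewibvim) add -im.
The other patterns: stems whose second-to-last letter is 'n' or 'r' add ha- … -ani around the stem; stems whose second-to-last letter is 't' add -us; stems whose second-to-last letter is 'h' or 'w' add the prefix fa-.
So neromabm → neromabmim.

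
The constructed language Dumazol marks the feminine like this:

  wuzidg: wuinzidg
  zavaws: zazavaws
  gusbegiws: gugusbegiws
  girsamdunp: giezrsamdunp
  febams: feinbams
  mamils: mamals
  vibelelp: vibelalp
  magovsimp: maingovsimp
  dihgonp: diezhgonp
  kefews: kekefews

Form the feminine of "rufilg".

"rufilg" has second-to-last letter 'l'. The stems whose second-to-last letter is 'l' (vibelelp → vibelalp, mamils → mamals) change the last vowel to 'a'.
So rufilg → rufalg.

rufalg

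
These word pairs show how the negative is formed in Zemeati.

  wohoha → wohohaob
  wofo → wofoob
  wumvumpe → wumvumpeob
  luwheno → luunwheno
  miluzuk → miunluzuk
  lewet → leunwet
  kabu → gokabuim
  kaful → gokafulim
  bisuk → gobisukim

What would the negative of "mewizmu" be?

wofo and luwheno both end in -o yet inflect differently (wofoob, luunwheno), so the final letter is not what conditions the rule; the first letter is.
"mewizmu" begins with m-. The one such stem in the data (miluzuk → miunluzuk) inserts -un- after the first vowel (as do luwheno, lewet), so the same rule applies.
The other patterns: stems beginning with w- add -ob; stems beginning with b- or k- add go- … -im around the stem.
So mewizmu → meunwizmu.

meunwizmu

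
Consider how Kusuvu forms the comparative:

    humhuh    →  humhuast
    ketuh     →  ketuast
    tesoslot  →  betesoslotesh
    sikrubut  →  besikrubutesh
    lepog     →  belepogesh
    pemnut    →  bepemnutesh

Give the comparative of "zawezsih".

humhuh and sikrubut both have last vowel 'u' yet inflect differently (humhuast, besikrubutesh), so the last vowel is not what conditions the rule; the final letter is.
"zawezsih" ends in -h. The stems ending in -h (humhuh → humhuast, ketuh → ketuast) drop the final letter and add -ast.
The other pattern: stems ending in -g or -t add be- … -esh around the stem.
So zawezsih → zawezsiast.

zawezsiast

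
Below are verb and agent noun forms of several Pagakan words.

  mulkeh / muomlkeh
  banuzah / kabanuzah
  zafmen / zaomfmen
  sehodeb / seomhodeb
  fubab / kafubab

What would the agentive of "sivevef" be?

sehodeb and fubab both end in -b yet inflect differently (seomhodeb, kafubab), so the final letter is not what conditions the rule; the last vowel is.
"sivevef" has last vowel 'e'. The stems whose last vowel is 'e' (mulkeh → muomlkeh, zafmen → zaomfmen, sehodeb → seomhodeb) insert -om- after the first vowel.
The other pattern: stems whose last vowel is 'a' add the prefix ka-.
So sivevef → siomvevef.

siomvevef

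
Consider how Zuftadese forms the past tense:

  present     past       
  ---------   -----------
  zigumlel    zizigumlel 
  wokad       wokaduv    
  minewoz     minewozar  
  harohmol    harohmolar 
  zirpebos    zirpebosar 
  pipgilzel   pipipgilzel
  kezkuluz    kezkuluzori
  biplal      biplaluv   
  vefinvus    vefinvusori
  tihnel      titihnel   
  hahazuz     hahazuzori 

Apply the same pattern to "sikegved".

harohmol and pipgilzel both end in -l yet inflect differently (harohmolar, pipipgilzel), so the final letter is not what conditions the rule; the last vowel is.
"sikegved" has last vowel 'e'. The stems whose last vowel is 'e' (pipgilzel → pipipgilzel, tihnel → titihnel, zigumlel → zizigumlel) repeat the first consonant+vowel as a prefix.
The other patterns: stems whose last vowel is 'o' add -ar; stems whose last vowel is 'a' add -uv; stems whose last vowel is 'u' add -ori.
So sikegved → sisikegved.

sisikegved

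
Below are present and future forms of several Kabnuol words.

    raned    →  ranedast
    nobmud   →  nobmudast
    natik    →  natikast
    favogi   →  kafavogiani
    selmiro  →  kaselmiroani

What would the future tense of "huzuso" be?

kahuzusoani

natik and favogi both have last vowel 'i' yet inflect differently (natikast, kafavogiani), so the last vowel is not what conditions the rule; whether the stem ends in a vowel or a consonant is.
"huzuso" ends in a vowel. The stems ending in a vowel (favogi → kafavogiani, selmiro → kaselmiroani) add ka- … -ani around the stem.
The other pattern: stems ending in a consonant add -ast.
So huzuso → kahuzusoani.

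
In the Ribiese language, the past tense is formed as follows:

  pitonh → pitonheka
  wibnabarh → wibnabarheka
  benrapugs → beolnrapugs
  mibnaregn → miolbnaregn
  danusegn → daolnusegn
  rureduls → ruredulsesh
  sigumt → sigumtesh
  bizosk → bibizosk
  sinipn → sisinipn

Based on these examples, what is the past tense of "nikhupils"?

"nikhupils" has second-to-last letter 'l'. The one such stem in the data (rureduls → ruredulsesh) adds -esh, so the same rule applies.
The other patterns: stems whose second-to-last letter is 'n' or 'r' add -eka; stems whose second-to-last letter is 'g' insert -ol- after the first vowel; stems whose second-to-last letter is 'p' or 's' repeat the first consonant+vowel as a prefix.
So nikhupils → nikhupilsesh.

nikhupilsesh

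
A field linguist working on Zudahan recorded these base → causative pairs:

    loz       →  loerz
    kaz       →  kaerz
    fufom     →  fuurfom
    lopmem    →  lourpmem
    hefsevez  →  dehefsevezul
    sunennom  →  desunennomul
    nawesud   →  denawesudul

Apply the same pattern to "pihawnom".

depihawnomul

loz and hefsevez both end in -z yet inflect differently (loerz, dehefsevezul), so the final letter is not what conditions the rule; the number of vowels is.
"pihawnom" has 3 vowels. The stems with 3 vowels (hefsevez → dehefsevezul, sunennom → desunennomul, nawesud → denawesudul) add de- … -ul around the stem.
So pihawnom → depihawnomul.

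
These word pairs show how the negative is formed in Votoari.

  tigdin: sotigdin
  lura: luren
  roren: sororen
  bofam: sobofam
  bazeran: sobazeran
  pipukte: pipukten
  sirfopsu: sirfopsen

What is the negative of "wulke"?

bazeran and lura both have last vowel 'a' yet inflect differently (sobazeran, luren), so the last vowel is not what conditions the rule; whether the stem ends in a vowel or a consonant is.
"wulke" ends in a vowel. The stems ending in a vowel (lura → luren, sirfopsu → sirfopsen, pipukte → pipukten) drop the final letter and add -en.
The other pattern: stems ending in a consonant add the prefix so-.
So wulke → wulken.

wulken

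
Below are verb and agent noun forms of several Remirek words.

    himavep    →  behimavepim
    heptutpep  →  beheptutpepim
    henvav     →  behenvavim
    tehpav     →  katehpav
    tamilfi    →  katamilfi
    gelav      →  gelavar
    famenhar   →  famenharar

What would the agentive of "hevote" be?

behevoteim

henvav and tehpav both end in -v yet inflect differently (behenvavim, katehpav), so the final letter is not what conditions the rule; the first letter is.
"hevote" begins with h-. The stems beginning with h- (himavep → behimavepim, heptutpep → beheptutpepim, henvav → behenvavim) add be- … -im around the stem.
The other patterns: stems beginning with t- add the prefix ka-; stems beginning with f- or g- add -ar.
So hevote → behevoteim.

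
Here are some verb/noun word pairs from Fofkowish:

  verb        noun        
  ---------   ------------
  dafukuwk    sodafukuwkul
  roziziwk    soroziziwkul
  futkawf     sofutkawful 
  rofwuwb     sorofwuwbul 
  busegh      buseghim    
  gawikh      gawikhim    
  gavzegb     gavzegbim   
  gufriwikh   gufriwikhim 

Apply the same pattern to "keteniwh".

rofwuwb and gavzegb both end in -b yet inflect differently (sorofwuwbul, gavzegbim), so the final letter is not what conditions the rule; the second-to-last letter is.
"keteniwh" has second-to-last letter 'w'. The stems whose second-to-last letter is 'w' (dafukuwk → sodafukuwkul, roziziwk → soroziziwkul, futkawf → sofutkawful) add so- … -ul around the stem.
The other pattern: stems whose second-to-last letter is 'g' or 'k' add -im.
So keteniwh → soketeniwhul.

soketeniwhul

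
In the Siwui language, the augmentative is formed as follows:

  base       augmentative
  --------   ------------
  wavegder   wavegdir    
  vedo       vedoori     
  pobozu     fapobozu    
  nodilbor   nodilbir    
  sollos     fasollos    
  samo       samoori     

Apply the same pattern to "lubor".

samo and nodilbor both have last vowel 'o' yet inflect differently (samoori, nodilbir), so the last vowel is not what conditions the rule; the final letter is.
"lubor" ends in -r. The stems ending in -r (wavegder → wavegdir, nodilbor → nodilbir) change the last vowel to 'i'.
So lubor → lubir.

lubir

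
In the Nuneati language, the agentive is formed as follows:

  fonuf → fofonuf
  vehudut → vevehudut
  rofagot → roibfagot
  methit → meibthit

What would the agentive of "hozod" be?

hoibzod

vehudut and rofagot both end in -t yet inflect differently (vevehudut, roibfagot), so the final letter is not what conditions the rule; the last vowel is.
"hozod" has last vowel 'o'. The one such stem in the data (rofagot → roibfagot) inserts -ib- after the first vowel (as does methit), so the same rule applies.
So hozod → hoibzod.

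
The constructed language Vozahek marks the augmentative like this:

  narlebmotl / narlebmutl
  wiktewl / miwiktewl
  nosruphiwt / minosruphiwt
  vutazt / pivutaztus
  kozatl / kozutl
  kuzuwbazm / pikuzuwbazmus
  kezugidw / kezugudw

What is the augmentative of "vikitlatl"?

nosruphiwt and vutazt both end in -t yet inflect differently (minosruphiwt, pivutaztus), so the final letter is not what conditions the rule; the second-to-last letter is.
"vikitlatl" has second-to-last letter 't'. The stems whose second-to-last letter is 't' (narlebmotl → narlebmutl, kozatl → kozutl) change the last vowel to 'u'.
The other patterns: stems whose second-to-last letter is 'w' add the prefix mi-; stems whose second-to-last letter is 'z' add pi- … -us around the stem.
So vikitlatl → vikitlutl.

vikitlutl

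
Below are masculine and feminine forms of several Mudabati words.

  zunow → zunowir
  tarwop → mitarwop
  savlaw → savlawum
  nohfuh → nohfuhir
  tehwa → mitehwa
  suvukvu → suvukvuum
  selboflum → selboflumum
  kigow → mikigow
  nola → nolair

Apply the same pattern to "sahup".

kigow and savlaw both end in -w yet inflect differently (mikigow, savlawum), so the final letter is not what conditions the rule; the first letter is.
"sahup" begins with s-. The stems beginning with s- (selboflum → selboflumum, savlaw → savlawum, suvukvu → suvukvuum) add -um.
The other patterns: stems beginning with k- or t- add the prefix mi-; stems beginning with n- or z- add -ir.
So sahup → sahupum.

sahupum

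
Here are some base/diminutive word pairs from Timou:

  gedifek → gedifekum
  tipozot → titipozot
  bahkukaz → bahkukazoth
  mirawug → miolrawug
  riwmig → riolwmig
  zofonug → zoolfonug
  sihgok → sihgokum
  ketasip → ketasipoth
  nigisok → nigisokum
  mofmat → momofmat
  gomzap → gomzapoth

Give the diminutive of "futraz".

futrazoth

"futraz" ends in -z. The one such stem in the data (bahkukaz → bahkukazoth) adds -oth, so the same rule applies.
The other patterns: stems ending in -t repeat the first consonant+vowel as a prefix; stems ending in -g insert -ol- after the first vowel; stems ending in -k add -um.
So futraz → futrazoth.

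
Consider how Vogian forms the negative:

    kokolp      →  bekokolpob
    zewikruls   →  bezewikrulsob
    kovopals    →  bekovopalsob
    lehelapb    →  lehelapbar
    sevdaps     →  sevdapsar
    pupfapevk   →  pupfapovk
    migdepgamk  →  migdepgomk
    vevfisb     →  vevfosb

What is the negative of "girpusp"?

girposp

zewikruls and sevdaps both end in -s yet inflect differently (bezewikrulsob, sevdapsar), so the final letter is not what conditions the rule; the second-to-last letter is.
"girpusp" has second-to-last letter 's'. The one such stem in the data (vevfisb → vevfosb) changes the last vowel to 'o' (as do pupfapevk, migdepgamk), so the same rule applies.
So girpusp → girposp.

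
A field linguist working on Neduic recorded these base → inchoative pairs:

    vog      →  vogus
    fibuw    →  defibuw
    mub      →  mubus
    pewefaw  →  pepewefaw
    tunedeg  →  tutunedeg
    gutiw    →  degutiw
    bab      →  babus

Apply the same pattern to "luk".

vog and tunedeg both end in -g yet inflect differently (vogus, tutunedeg), so the final letter is not what conditions the rule; the number of vowels is.
"luk" has 1 vowel. The stems with 1 vowel (mub → mubus, vog → vogus, bab → babus) add -us.
The other patterns: stems with 2 vowels add the prefix de-; stems with 3 vowels repeat the first consonant+vowel as a prefix.
So luk → lukus.

lukus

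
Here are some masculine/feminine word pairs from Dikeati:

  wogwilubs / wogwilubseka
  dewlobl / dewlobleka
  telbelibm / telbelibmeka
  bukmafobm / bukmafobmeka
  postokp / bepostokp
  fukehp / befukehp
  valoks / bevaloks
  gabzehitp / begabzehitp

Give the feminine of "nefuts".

"nefuts" has second-to-last letter 't'. The one such stem in the data (gabzehitp → begabzehitp) adds the prefix be-, so the same rule applies.
The other pattern: stems whose second-to-last letter is 'b' add -eka.
So nefuts → benefuts.

benefuts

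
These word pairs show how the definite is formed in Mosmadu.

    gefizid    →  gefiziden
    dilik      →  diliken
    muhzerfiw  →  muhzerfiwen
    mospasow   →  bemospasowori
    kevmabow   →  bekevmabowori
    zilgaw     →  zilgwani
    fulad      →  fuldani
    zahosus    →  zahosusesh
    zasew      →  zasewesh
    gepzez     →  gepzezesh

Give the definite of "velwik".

"velwik" has last vowel 'i'. The stems whose last vowel is 'i' (gefizid → gefiziden, dilik → diliken, muhzerfiw → muhzerfiwen) add -en.
The other patterns: stems whose last vowel is 'o' add be- … -ori around the stem; stems whose last vowel is 'a' delete the last vowel and add -ani; stems whose last vowel is 'e' or 'u' add -esh.
So velwik → velwiken.

velwiken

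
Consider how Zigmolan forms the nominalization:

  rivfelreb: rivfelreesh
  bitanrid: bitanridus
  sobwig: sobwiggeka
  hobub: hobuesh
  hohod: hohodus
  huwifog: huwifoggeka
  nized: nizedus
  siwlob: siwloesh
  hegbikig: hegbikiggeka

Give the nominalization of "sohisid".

sohisidus

huwifog and siwlob both have last vowel 'o' yet inflect differently (huwifoggeka, siwloesh), so the last vowel is not what conditions the rule; the final letter is.
"sohisid" ends in -d. The stems ending in -d (bitanrid → bitanridus, hohod → hohodus, nized → nizedus) add -us.
So sohisid → sohisidus.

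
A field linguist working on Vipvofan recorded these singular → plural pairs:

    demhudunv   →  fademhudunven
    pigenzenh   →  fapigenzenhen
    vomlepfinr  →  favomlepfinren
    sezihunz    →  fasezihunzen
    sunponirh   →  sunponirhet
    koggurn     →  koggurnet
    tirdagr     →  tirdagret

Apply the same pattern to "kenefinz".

pigenzenh and sunponirh both end in -h yet inflect differently (fapigenzenhen, sunponirhet), so the final letter is not what conditions the rule; the second-to-last letter is.
"kenefinz" has second-to-last letter 'n'. The stems whose second-to-last letter is 'n' (demhudunv → fademhudunven, pigenzenh → fapigenzenhen, vomlepfinr → favomlepfinren) add fa- … -en around the stem.
So kenefinz → fakenefinzen.

fakenefinzen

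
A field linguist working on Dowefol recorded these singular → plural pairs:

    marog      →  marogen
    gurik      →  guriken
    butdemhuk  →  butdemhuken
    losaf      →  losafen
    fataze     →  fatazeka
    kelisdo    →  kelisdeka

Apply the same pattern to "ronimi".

ronimeka

marog and kelisdo both have last vowel 'o' yet inflect differently (marogen, kelisdeka), so the last vowel is not what conditions the rule; whether the stem ends in a vowel or a consonant is.
"ronimi" ends in a vowel. The stems ending in a vowel (fataze → fatazeka, kelisdo → kelisdeka) drop the final letter and add -eka.
The other pattern: stems ending in a consonant add -en.
So ronimi → ronimeka.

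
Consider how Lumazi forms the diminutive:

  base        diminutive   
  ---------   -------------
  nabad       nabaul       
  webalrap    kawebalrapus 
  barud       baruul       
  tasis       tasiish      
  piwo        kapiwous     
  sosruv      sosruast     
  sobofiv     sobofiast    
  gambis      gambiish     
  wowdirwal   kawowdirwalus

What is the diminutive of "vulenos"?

vulenoish

barud and sosruv both have last vowel 'u' yet inflect differently (baruul, sosruast), so the last vowel is not what conditions the rule; the final letter is.
"vulenos" ends in -s. The stems ending in -s (tasis → tasiish, gambis → gambiish) drop the final letter and add -ish.
The other patterns: stems ending in -d drop the final letter and add -ul; stems ending in -v drop the final letter and add -ast; stems ending in -l, -o or -p add ka- … -us around the stem.
So vulenos → vulenoish.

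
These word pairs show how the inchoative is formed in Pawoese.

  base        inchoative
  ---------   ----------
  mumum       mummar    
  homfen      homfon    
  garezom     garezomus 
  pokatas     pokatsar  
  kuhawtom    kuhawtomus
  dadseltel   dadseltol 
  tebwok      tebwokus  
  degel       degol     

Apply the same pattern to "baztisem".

baztisom

kuhawtom and mumum both end in -m yet inflect differently (kuhawtomus, mummar), so the final letter is not what conditions the rule; the last vowel is.
"baztisem" has last vowel 'e'. The stems whose last vowel is 'e' (homfen → homfon, degel → degol, dadseltel → dadseltol) change the last vowel to 'o'.
The other patterns: stems whose last vowel is 'o' add -us; stems whose last vowel is 'a' or 'u' delete the last vowel and add -ar.
So baztisem → baztisom.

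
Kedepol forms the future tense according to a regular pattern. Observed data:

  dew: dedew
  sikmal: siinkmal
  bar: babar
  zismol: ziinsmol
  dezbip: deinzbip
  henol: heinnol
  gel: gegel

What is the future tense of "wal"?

wawal

gel and zismol both end in -l yet inflect differently (gegel, ziinsmol), so the final letter is not what conditions the rule; the number of vowels is.
"wal" has 1 vowel. The stems with 1 vowel (bar → babar, dew → dedew, gel → gegel) repeat the first consonant+vowel as a prefix.
The other pattern: stems with 2 vowels insert -in- after the first vowel.
So wal → wawal.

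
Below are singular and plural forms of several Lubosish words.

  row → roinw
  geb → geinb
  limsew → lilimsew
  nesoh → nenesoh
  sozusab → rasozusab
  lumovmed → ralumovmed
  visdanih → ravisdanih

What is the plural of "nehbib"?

row and limsew both end in -w yet inflect differently (roinw, lilimsew), so the final letter is not what conditions the rule; the number of vowels is.
"nehbib" has 2 vowels. The stems with 2 vowels (limsew → lilimsew, nesoh → nenesoh) repeat the first consonant+vowel as a prefix.
The other patterns: stems with 1 vowel insert -in- after the first vowel; stems with 3 vowels add the prefix ra-.
So nehbib → nenehbib.

nenehbib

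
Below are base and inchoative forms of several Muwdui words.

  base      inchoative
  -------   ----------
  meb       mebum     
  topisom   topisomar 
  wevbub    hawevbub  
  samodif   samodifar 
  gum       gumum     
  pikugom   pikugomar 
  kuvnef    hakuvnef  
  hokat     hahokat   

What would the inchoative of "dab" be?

dabum

meb and wevbub both end in -b yet inflect differently (mebum, hawevbub), so the final letter is not what conditions the rule; the number of vowels is.
"dab" has 1 vowel. The stems with 1 vowel (meb → mebum, gum → gumum) add -um.
So dab → dabum.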